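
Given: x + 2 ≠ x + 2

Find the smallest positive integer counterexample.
Testing positive integers:
x = 1: LHS = 1 + 2 = 3, RHS = 1 + 2 = 3; 3 ≠ 3 — FAILS  ← smallest positive counterexample

Answer: x = 1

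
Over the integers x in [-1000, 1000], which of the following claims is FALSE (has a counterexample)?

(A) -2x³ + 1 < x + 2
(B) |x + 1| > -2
(A) x = -1: LHS = -2·(-1)³ + 1 = 3, RHS = (-1) + 2 = 1; 3 < 1 — FAILS

(B) An absolute value is never negative, so the left side is ≥ 0 for every x, while the right side is -2. Tightest case in [-1000, 1000] is x = -1:
x = -1: LHS = |(-1) + 1| = |0| = 0; 0 > -2 — holds
Hence LHS − RHS is never zero or negative, i.e. LHS > RHS throughout, so the relation holds for every integer in [-1000, 1000].

Only (A) has a counterexample.

Answer: A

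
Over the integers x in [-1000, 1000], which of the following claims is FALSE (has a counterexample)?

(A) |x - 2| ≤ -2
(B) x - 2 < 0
(A) x = 0: LHS = |0 - 2| = |-2| = 2; 2 ≤ -2 — FAILS
(B) x = 2: LHS = 2 - 2 = 0; 0 < 0 — FAILS

Answer: Both A and B are false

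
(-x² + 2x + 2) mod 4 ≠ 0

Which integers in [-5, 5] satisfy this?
For a polynomial with integer coefficients, its value mod 4 depends only on x mod 4, so it suffices to check one representative of each residue class, x = 0, 1, 2, 3:
x = 0: LHS = (-0² + 2·0 + 2) mod 4 = 2 mod 4 = 2; 2 ≠ 0 — holds
x = 1: LHS = (-1² + 2·1 + 2) mod 4 = 3 mod 4 = 3; 3 ≠ 0 — holds
x = 2: LHS = (-2² + 2·2 + 2) mod 4 = 2 mod 4 = 2; 2 ≠ 0 — holds
x = 3: LHS = (-3² + 2·3 + 2) mod 4 = (-1) mod 4 = 3; 3 ≠ 0 — holds
The relation holds in every residue class, so the relation holds for every integer in [-5, 5].

Answer: All integers in [-5, 5]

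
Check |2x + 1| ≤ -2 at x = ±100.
x = 100: LHS = |2·100 + 1| = |201| = 201; 201 ≤ -2 — FAILS
x = -100: LHS = |2·(-100) + 1| = |-199| = 199; 199 ≤ -2 — FAILS

Answer: No, fails for both x = 100 and x = -100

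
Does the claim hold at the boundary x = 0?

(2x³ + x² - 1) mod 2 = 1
x = 0: LHS = (2·0³ + 0² - 1) mod 2 = (-1) mod 2 = 1; 1 = 1 — holds

The relation is satisfied at x = 0.

Answer: Yes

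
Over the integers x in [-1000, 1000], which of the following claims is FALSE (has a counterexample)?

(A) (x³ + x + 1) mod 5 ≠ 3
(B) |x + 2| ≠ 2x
(A) x = 1: LHS = (1³ + 1 + 1) mod 5 = 3 mod 5 = 3; 3 ≠ 3 — FAILS
(B) x = 2: LHS = |2 + 2| = |4| = 4, RHS = 2·2 = 4; 4 ≠ 4 — FAILS

Answer: Both A and B are false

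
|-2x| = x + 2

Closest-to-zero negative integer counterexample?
Testing negative integers from -1 downward:
x = -1: LHS = |-2·(-1)| = |2| = 2, RHS = (-1) + 2 = 1; 2 = 1 — FAILS  ← closest negative counterexample to 0

Answer: x = -1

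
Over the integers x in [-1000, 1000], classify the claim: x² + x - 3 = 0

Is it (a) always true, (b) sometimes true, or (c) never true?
Track d = LHS − RHS over the integers in [-1000, 1000]. Equality would need d = 0, but d changes sign only between consecutive integers, jumping over 0:
x = -3: LHS = (-3)² + (-3) - 3 = 3; 3 = 0 — FAILS  (d = 3)
x = -2: LHS = (-2)² + (-2) - 3 = -1; -1 = 0 — FAILS  (d = -1)
x = 1: LHS = 1² + 1 - 3 = -1; -1 = 0 — FAILS  (d = -1)
x = 2: LHS = 2² + 2 - 3 = 3; 3 = 0 — FAILS  (d = 3)
Away from these crossings d keeps a constant sign, and checking every integer in [-1000, 1000] confirms d ≠ 0 throughout. Hence the two sides are never equal, so the claimed relation (=) fails for every integer in [-1000, 1000].

No integer in the range satisfies it.

Answer: Never true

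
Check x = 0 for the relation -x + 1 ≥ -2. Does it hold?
x = 0: LHS = -0 + 1 = 1; 1 ≥ -2 — holds

The relation is satisfied at x = 0.

Answer: Yes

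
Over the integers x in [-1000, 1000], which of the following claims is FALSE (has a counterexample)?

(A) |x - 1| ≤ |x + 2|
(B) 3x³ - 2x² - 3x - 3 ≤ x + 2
(A) x = -1: LHS = |(-1) - 1| = |-2| = 2, RHS = |(-1) + 2| = |1| = 1; 2 ≤ 1 — FAILS
(B) x = 2: LHS = 3·2³ - 2·2² - 3·2 - 3 = 7, RHS = 2 + 2 = 4; 7 ≤ 4 — FAILS

Answer: Both A and B are false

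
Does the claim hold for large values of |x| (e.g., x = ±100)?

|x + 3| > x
x = 100: LHS = |100 + 3| = |103| = 103; 103 > 100 — holds
x = -100: LHS = |(-100) + 3| = |-97| = 97; 97 > -100 — holds

Answer: Yes, holds for both x = 100 and x = -100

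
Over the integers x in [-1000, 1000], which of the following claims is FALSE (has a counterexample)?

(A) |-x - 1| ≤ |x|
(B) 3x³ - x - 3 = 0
(A) x = 0: LHS = |-0 - 1| = |-1| = 1, RHS = |0| = 0; 1 ≤ 0 — FAILS
(B) x = 0: LHS = 3·0³ - 0 - 3 = -3; -3 = 0 — FAILS

Answer: Both A and B are false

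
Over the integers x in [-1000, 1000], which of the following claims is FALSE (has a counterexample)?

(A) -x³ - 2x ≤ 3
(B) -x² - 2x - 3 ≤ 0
(A) x = -2: LHS = -(-2)³ - 2·(-2) = 12; 12 ≤ 3 — FAILS

(B) Over all integers in [-1000, 1000], LHS − RHS is largest at x = -1, where it equals -2:
x = -1: LHS = -(-1)² - 2·(-1) - 3 = -2; -2 ≤ 0 — holds
At the ends of the range:
x = -1000: LHS = -(-1000)² - 2·(-1000) - 3 = -998003; -998003 ≤ 0 — holds
x = 1000: LHS = -1000² - 2·1000 - 3 = -1002003; -1002003 ≤ 0 — holds
Hence LHS − RHS is never positive, i.e. LHS ≤ RHS throughout, so the relation holds for every integer in [-1000, 1000].

Only (A) has a counterexample.

Answer: A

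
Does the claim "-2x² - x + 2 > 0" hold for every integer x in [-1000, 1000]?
The claim fails at x = 1:
x = 1: LHS = -2·1² - 1 + 2 = -1; -1 > 0 — FAILS

Because a single integer refutes it, the statement is false.

Answer: False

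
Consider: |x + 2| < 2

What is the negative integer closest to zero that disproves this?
Testing negative integers from -1 downward:
x = -1: LHS = |(-1) + 2| = |1| = 1; 1 < 2 — holds
x = -2: LHS = |(-2) + 2| = |0| = 0; 0 < 2 — holds
x = -3: LHS = |(-3) + 2| = |-1| = 1; 1 < 2 — holds
x = -4: LHS = |(-4) + 2| = |-2| = 2; 2 < 2 — FAILS  ← closest negative counterexample to 0

Answer: x = -4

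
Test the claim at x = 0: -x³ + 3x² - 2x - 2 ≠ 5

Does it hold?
x = 0: LHS = -0³ + 3·0² - 2·0 - 2 = -2; -2 ≠ 5 — holds

The relation is satisfied at x = 0.

Answer: Yes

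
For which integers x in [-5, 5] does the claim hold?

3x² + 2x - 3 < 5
Holds for: {-1, 0, 1}
Fails for: {-5, -4, -3, -2, 2, 3, 4, 5}

Answer: {-1, 0, 1}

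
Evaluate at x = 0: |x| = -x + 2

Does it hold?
x = 0: LHS = |0| = 0, RHS = -0 + 2 = 2; 0 = 2 — FAILS

The relation fails at x = 0, so x = 0 is a counterexample.

Answer: No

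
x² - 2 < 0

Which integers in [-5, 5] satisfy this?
Holds for: {-1, 0, 1}
Fails for: {-5, -4, -3, -2, 2, 3, 4, 5}

Answer: {-1, 0, 1}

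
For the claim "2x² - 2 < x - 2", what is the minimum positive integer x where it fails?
Testing positive integers:
x = 1: LHS = 2·1² - 2 = 0, RHS = 1 - 2 = -1; 0 < -1 — FAILS  ← smallest positive counterexample

Answer: x = 1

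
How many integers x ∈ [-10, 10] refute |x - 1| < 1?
Counterexamples in [-10, 10]: {-10, -9, -8, -7, -6, -5, -4, -3, -2, -1, 0, 2, 3, 4, 5, 6, 7, 8, 9, 10}.

Counting them gives 20 values.

Answer: 20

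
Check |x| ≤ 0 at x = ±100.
x = 100: LHS = |100| = 100; 100 ≤ 0 — FAILS
x = -100: LHS = |-100| = 100; 100 ≤ 0 — FAILS

Answer: No, fails for both x = 100 and x = -100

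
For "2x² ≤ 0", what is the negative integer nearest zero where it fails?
Testing negative integers from -1 downward:
x = -1: LHS = 2·(-1)² = 2; 2 ≤ 0 — FAILS  ← closest negative counterexample to 0

Answer: x = -1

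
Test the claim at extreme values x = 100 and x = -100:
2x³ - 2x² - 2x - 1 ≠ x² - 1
x = 100: LHS = 2·100³ - 2·100² - 2·100 - 1 = 1979799, RHS = 100² - 1 = 9999; 1979799 ≠ 9999 — holds
x = -100: LHS = 2·(-100)³ - 2·(-100)² - 2·(-100) - 1 = -2019801, RHS = (-100)² - 1 = 9999; -2019801 ≠ 9999 — holds

Answer: Yes, holds for both x = 100 and x = -100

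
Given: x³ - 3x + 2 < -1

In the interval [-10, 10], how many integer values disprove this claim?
Counterexamples in [-10, 10]: {-2, -1, 0, 1, 2, 3, 4, 5, 6, 7, 8, 9, 10}.

Counting them gives 13 values.

Answer: 13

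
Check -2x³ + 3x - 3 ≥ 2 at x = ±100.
x = 100: LHS = -2·100³ + 3·100 - 3 = -1999703; -1999703 ≥ 2 — FAILS
x = -100: LHS = -2·(-100)³ + 3·(-100) - 3 = 1999697; 1999697 ≥ 2 — holds

Answer: Partially: fails for x = 100, holds for x = -100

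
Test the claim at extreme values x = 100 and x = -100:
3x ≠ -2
x = 100: LHS = 3·100 = 300; 300 ≠ -2 — holds
x = -100: LHS = 3·(-100) = -300; -300 ≠ -2 — holds

Answer: Yes, holds for both x = 100 and x = -100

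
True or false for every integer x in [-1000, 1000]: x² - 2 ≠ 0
Track d = LHS − RHS over the integers in [-1000, 1000]. Equality would need d = 0, but d changes sign only between consecutive integers, jumping over 0:
x = -2: LHS = (-2)² - 2 = 2; 2 ≠ 0 — holds  (d = 2)
x = -1: LHS = (-1)² - 2 = -1; -1 ≠ 0 — holds  (d = -1)
x = 1: LHS = 1² - 2 = -1; -1 ≠ 0 — holds  (d = -1)
x = 2: LHS = 2² - 2 = 2; 2 ≠ 0 — holds  (d = 2)
Away from these crossings d keeps a constant sign, and checking every integer in [-1000, 1000] confirms d ≠ 0 throughout. Hence the two sides are never equal, so the relation holds for every integer in [-1000, 1000].

No counterexample exists.

Answer: True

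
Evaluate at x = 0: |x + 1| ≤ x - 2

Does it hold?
x = 0: LHS = |0 + 1| = |1| = 1, RHS = 0 - 2 = -2; 1 ≤ -2 — FAILS

The relation fails at x = 0, so x = 0 is a counterexample.

Answer: No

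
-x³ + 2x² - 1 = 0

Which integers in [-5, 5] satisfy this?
Holds for: {1}
Fails for: {-5, -4, -3, -2, -1, 0, 2, 3, 4, 5}

Answer: {1}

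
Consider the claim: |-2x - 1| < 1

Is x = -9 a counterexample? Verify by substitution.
Substitute x = -9 into the relation:
x = -9: LHS = |-2·(-9) - 1| = |17| = 17; 17 < 1 — FAILS

Since the claim fails at x = -9, this value is a counterexample.

Answer: Yes, x = -9 is a counterexample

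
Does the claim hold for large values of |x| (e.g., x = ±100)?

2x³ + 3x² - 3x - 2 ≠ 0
x = 100: LHS = 2·100³ + 3·100² - 3·100 - 2 = 2029698; 2029698 ≠ 0 — holds
x = -100: LHS = 2·(-100)³ + 3·(-100)² - 3·(-100) - 2 = -1969702; -1969702 ≠ 0 — holds

Answer: Yes, holds for both x = 100 and x = -100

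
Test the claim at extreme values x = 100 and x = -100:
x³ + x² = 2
x = 100: LHS = 100³ + 100² = 1010000; 1010000 = 2 — FAILS
x = -100: LHS = (-100)³ + (-100)² = -990000; -990000 = 2 — FAILS

Answer: No, fails for both x = 100 and x = -100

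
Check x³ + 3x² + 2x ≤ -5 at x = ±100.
x = 100: LHS = 100³ + 3·100² + 2·100 = 1030200; 1030200 ≤ -5 — FAILS
x = -100: LHS = (-100)³ + 3·(-100)² + 2·(-100) = -970200; -970200 ≤ -5 — holds

Answer: Partially: fails for x = 100, holds for x = -100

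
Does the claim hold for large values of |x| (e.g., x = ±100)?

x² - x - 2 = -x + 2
x = 100: LHS = 100² - 100 - 2 = 9898, RHS = -100 + 2 = -98; 9898 = -98 — FAILS
x = -100: LHS = (-100)² - (-100) - 2 = 10098, RHS = -(-100) + 2 = 102; 10098 = 102 — FAILS

Answer: No, fails for both x = 100 and x = -100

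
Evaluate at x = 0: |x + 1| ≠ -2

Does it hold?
x = 0: LHS = |0 + 1| = |1| = 1; 1 ≠ -2 — holds

The relation is satisfied at x = 0.

Answer: Yes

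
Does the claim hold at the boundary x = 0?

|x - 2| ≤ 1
x = 0: LHS = |0 - 2| = |-2| = 2; 2 ≤ 1 — FAILS

The relation fails at x = 0, so x = 0 is a counterexample.

Answer: No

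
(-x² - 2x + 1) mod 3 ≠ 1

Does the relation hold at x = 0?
x = 0: LHS = (-0² - 2·0 + 1) mod 3 = 1 mod 3 = 1; 1 ≠ 1 — FAILS

The relation fails at x = 0, so x = 0 is a counterexample.

Answer: No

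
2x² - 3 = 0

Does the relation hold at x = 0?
x = 0: LHS = 2·0² - 3 = -3; -3 = 0 — FAILS

The relation fails at x = 0, so x = 0 is a counterexample.

Answer: No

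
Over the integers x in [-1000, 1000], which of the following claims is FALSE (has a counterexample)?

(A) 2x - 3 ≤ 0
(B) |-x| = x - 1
(A) x = 2: LHS = 2·2 - 3 = 1; 1 ≤ 0 — FAILS
(B) x = 0: LHS = |-0| = |0| = 0, RHS = 0 - 1 = -1; 0 = -1 — FAILS

Answer: Both A and B are false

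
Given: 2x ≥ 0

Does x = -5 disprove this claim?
Substitute x = -5 into the relation:
x = -5: LHS = 2·(-5) = -10; -10 ≥ 0 — FAILS

Since the claim fails at x = -5, this value is a counterexample.

Answer: Yes, x = -5 is a counterexample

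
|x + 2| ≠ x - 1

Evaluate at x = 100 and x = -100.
x = 100: LHS = |100 + 2| = |102| = 102, RHS = 100 - 1 = 99; 102 ≠ 99 — holds
x = -100: LHS = |(-100) + 2| = |-98| = 98, RHS = (-100) - 1 = -101; 98 ≠ -101 — holds

Answer: Yes, holds for both x = 100 and x = -100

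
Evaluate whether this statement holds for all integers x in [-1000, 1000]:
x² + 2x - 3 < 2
The claim fails at x = 2:
x = 2: LHS = 2² + 2·2 - 3 = 5; 5 < 2 — FAILS

Because a single integer refutes it, the statement is false.

Answer: False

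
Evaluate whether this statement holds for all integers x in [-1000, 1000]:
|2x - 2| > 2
The claim fails at x = 0:
x = 0: LHS = |2·0 - 2| = |-2| = 2; 2 > 2 — FAILS

Because a single integer refutes it, the statement is false.

Answer: False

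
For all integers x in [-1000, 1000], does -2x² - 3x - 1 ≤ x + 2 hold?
Over all integers in [-1000, 1000], LHS − RHS is largest at x = -1, where it equals -1:
x = -1: LHS = -2·(-1)² - 3·(-1) - 1 = 0, RHS = (-1) + 2 = 1; 0 ≤ 1 — holds
At the ends of the range:
x = -1000: LHS = -2·(-1000)² - 3·(-1000) - 1 = -1997001, RHS = (-1000) + 2 = -998; -1997001 ≤ -998 — holds
x = 1000: LHS = -2·1000² - 3·1000 - 1 = -2003001, RHS = 1000 + 2 = 1002; -2003001 ≤ 1002 — holds
Hence LHS − RHS is never positive, i.e. LHS ≤ RHS throughout, so the relation holds for every integer in [-1000, 1000].

No counterexample exists.

Answer: True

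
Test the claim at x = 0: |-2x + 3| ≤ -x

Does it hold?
x = 0: LHS = |-2·0 + 3| = |3| = 3, RHS = -0 = 0; 3 ≤ 0 — FAILS

The relation fails at x = 0, so x = 0 is a counterexample.

Answer: No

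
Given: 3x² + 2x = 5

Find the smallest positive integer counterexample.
Testing positive integers:
x = 1: LHS = 3·1² + 2·1 = 5; 5 = 5 — holds
x = 2: LHS = 3·2² + 2·2 = 16; 16 = 5 — FAILS  ← smallest positive counterexample

Answer: x = 2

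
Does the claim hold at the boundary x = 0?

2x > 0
x = 0: LHS = 2·0 = 0; 0 > 0 — FAILS

The relation fails at x = 0, so x = 0 is a counterexample.

Answer: No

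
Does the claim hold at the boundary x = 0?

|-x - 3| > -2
x = 0: LHS = |-0 - 3| = |-3| = 3; 3 > -2 — holds

The relation is satisfied at x = 0.

Answer: Yes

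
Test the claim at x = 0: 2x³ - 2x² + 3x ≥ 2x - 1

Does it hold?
x = 0: LHS = 2·0³ - 2·0² + 3·0 = 0, RHS = 2·0 - 1 = -1; 0 ≥ -1 — holds

The relation is satisfied at x = 0.

Answer: Yes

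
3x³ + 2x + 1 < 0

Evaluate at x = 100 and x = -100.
x = 100: LHS = 3·100³ + 2·100 + 1 = 3000201; 3000201 < 0 — FAILS
x = -100: LHS = 3·(-100)³ + 2·(-100) + 1 = -3000199; -3000199 < 0 — holds

Answer: Partially: fails for x = 100, holds for x = -100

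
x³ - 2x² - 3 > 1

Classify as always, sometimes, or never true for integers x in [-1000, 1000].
Holds at x = 3: LHS = 3³ - 2·3² - 3 = 6; 6 > 1 — holds
Fails at x = 0: LHS = 0³ - 2·0² - 3 = -3; -3 > 1 — FAILS
It is satisfied by some integers in the range but not all.

Answer: Sometimes true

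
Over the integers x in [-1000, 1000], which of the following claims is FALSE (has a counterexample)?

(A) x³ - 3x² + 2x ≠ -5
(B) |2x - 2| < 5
(A) Track d = LHS − RHS over the integers in [-1000, 1000]. Equality would need d = 0, but d changes sign only between consecutive integers, jumping over 0:
x = -1: LHS = (-1)³ - 3·(-1)² + 2·(-1) = -6; -6 ≠ -5 — holds  (d = -1)
x = 0: LHS = 0³ - 3·0² + 2·0 = 0; 0 ≠ -5 — holds  (d = 5)
Away from these crossings d keeps a constant sign, and checking every integer in [-1000, 1000] confirms d ≠ 0 throughout. Hence the two sides are never equal, so the relation holds for every integer in [-1000, 1000].

(B) x = -2: LHS = |2·(-2) - 2| = |-6| = 6; 6 < 5 — FAILS

Only (B) has a counterexample.

Answer: B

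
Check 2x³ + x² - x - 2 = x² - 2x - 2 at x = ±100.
x = 100: LHS = 2·100³ + 100² - 100 - 2 = 2009898, RHS = 100² - 2·100 - 2 = 9798; 2009898 = 9798 — FAILS
x = -100: LHS = 2·(-100)³ + (-100)² - (-100) - 2 = -1989902, RHS = (-100)² - 2·(-100) - 2 = 10198; -1989902 = 10198 — FAILS

Answer: No, fails for both x = 100 and x = -100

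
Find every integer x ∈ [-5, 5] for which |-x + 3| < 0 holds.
An absolute value is never negative, so the left side is ≥ 0 for every x, while the right side is 0. Tightest case in [-5, 5] is x = 3:
x = 3: LHS = |-3 + 3| = |0| = 0; 0 < 0 — FAILS
Hence LHS − RHS is never negative, i.e. LHS ≥ RHS throughout, so the claimed relation (<) fails for every integer in [-5, 5].

Answer: None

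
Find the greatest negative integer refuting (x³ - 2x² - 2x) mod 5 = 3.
Testing negative integers from -1 downward:
x = -1: LHS = ((-1)³ - 2·(-1)² - 2·(-1)) mod 5 = (-1) mod 5 = 4; 4 = 3 — FAILS  ← closest negative counterexample to 0

Answer: x = -1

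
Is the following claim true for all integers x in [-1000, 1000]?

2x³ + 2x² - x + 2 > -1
The claim fails at x = -2:
x = -2: LHS = 2·(-2)³ + 2·(-2)² - (-2) + 2 = -4; -4 > -1 — FAILS

Because a single integer refutes it, the statement is false.

Answer: False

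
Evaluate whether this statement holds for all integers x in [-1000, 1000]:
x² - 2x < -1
The claim fails at x = 0:
x = 0: LHS = 0² - 2·0 = 0; 0 < -1 — FAILS

Because a single integer refutes it, the statement is false.

Answer: False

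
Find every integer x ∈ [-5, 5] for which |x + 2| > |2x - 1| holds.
Holds for: {0, 1, 2}
Fails for: {-5, -4, -3, -2, -1, 3, 4, 5}

Answer: {0, 1, 2}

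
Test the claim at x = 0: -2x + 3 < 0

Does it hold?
x = 0: LHS = -2·0 + 3 = 3; 3 < 0 — FAILS

The relation fails at x = 0, so x = 0 is a counterexample.

Answer: No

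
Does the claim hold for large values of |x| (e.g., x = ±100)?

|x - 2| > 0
x = 100: LHS = |100 - 2| = |98| = 98; 98 > 0 — holds
x = -100: LHS = |(-100) - 2| = |-102| = 102; 102 > 0 — holds

Answer: Yes, holds for both x = 100 and x = -100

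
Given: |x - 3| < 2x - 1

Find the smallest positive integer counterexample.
Testing positive integers:
x = 1: LHS = |1 - 3| = |-2| = 2, RHS = 2·1 - 1 = 1; 2 < 1 — FAILS  ← smallest positive counterexample

Answer: x = 1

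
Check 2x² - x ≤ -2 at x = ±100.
x = 100: LHS = 2·100² - 100 = 19900; 19900 ≤ -2 — FAILS
x = -100: LHS = 2·(-100)² - (-100) = 20100; 20100 ≤ -2 — FAILS

Answer: No, fails for both x = 100 and x = -100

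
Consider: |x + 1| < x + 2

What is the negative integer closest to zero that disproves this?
Testing negative integers from -1 downward:
x = -1: LHS = |(-1) + 1| = |0| = 0, RHS = (-1) + 2 = 1; 0 < 1 — holds
x = -2: LHS = |(-2) + 1| = |-1| = 1, RHS = (-2) + 2 = 0; 1 < 0 — FAILS  ← closest negative counterexample to 0

Answer: x = -2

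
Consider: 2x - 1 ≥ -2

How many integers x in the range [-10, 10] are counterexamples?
Counterexamples in [-10, 10]: {-10, -9, -8, -7, -6, -5, -4, -3, -2, -1}.

Counting them gives 10 values.

Answer: 10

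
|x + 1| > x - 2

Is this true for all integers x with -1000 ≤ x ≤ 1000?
Over all integers in [-1000, 1000], LHS − RHS is smallest at x = 0, where it equals 3:
x = 0: LHS = |0 + 1| = |1| = 1, RHS = 0 - 2 = -2; 1 > -2 — holds
At the ends of the range:
x = -1000: LHS = |(-1000) + 1| = |-999| = 999, RHS = (-1000) - 2 = -1002; 999 > -1002 — holds
x = 1000: LHS = |1000 + 1| = |1001| = 1001, RHS = 1000 - 2 = 998; 1001 > 998 — holds
Hence LHS − RHS is never zero or negative, i.e. LHS > RHS throughout, so the relation holds for every integer in [-1000, 1000].

No counterexample exists.

Answer: True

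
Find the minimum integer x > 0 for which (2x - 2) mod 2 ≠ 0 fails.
Testing positive integers:
x = 1: LHS = (2·1 - 2) mod 2 = 0 mod 2 = 0; 0 ≠ 0 — FAILS  ← smallest positive counterexample

Answer: x = 1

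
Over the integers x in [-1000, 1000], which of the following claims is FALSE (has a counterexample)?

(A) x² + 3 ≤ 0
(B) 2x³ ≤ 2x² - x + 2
(A) x = 0: LHS = 0² + 3 = 3; 3 ≤ 0 — FAILS
(B) x = 2: LHS = 2·2³ = 16, RHS = 2·2² - 2 + 2 = 8; 16 ≤ 8 — FAILS

Answer: Both A and B are false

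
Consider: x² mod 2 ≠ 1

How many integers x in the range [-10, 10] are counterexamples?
Counterexamples in [-10, 10]: {-9, -7, -5, -3, -1, 1, 3, 5, 7, 9}.

Counting them gives 10 values.

Answer: 10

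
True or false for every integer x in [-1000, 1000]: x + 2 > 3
The claim fails at x = 0:
x = 0: LHS = 0 + 2 = 2; 2 > 3 — FAILS

Because a single integer refutes it, the statement is false.

Answer: False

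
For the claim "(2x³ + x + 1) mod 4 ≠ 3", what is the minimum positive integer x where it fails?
Testing positive integers:
x = 1: LHS = (2·1³ + 1 + 1) mod 4 = 4 mod 4 = 0; 0 ≠ 3 — holds
x = 2: LHS = (2·2³ + 2 + 1) mod 4 = 19 mod 4 = 3; 3 ≠ 3 — FAILS  ← smallest positive counterexample

Answer: x = 2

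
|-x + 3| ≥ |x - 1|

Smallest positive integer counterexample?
Testing positive integers:
x = 1: LHS = |-1 + 3| = |2| = 2, RHS = |1 - 1| = |0| = 0; 2 ≥ 0 — holds
x = 2: LHS = |-2 + 3| = |1| = 1, RHS = |2 - 1| = |1| = 1; 1 ≥ 1 — holds
x = 3: LHS = |-3 + 3| = |0| = 0, RHS = |3 - 1| = |2| = 2; 0 ≥ 2 — FAILS  ← smallest positive counterexample

Answer: x = 3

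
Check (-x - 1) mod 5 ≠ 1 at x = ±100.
x = 100: LHS = (-100 - 1) mod 5 = (-101) mod 5 = 4; 4 ≠ 1 — holds
x = -100: LHS = (-(-100) - 1) mod 5 = 99 mod 5 = 4; 4 ≠ 1 — holds

Answer: Yes, holds for both x = 100 and x = -100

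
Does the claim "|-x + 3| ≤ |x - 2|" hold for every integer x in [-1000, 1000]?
The claim fails at x = 0:
x = 0: LHS = |-0 + 3| = |3| = 3, RHS = |0 - 2| = |-2| = 2; 3 ≤ 2 — FAILS

Because a single integer refutes it, the statement is false.

Answer: False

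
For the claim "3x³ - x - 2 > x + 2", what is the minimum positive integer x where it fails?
Testing positive integers:
x = 1: LHS = 3·1³ - 1 - 2 = 0, RHS = 1 + 2 = 3; 0 > 3 — FAILS  ← smallest positive counterexample

Answer: x = 1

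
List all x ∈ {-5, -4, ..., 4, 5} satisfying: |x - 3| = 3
Holds for: {0}
Fails for: {-5, -4, -3, -2, -1, 1, 2, 3, 4, 5}

Answer: {0}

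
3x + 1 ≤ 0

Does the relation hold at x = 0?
x = 0: LHS = 3·0 + 1 = 1; 1 ≤ 0 — FAILS

The relation fails at x = 0, so x = 0 is a counterexample.

Answer: No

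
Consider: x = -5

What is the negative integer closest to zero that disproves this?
Testing negative integers from -1 downward:
x = -1: -1 = -5 — FAILS  ← closest negative counterexample to 0

Answer: x = -1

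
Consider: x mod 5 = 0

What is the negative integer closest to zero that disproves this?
Testing negative integers from -1 downward:
x = -1: LHS = (-1) mod 5 = 4; 4 = 0 — FAILS  ← closest negative counterexample to 0

Answer: x = -1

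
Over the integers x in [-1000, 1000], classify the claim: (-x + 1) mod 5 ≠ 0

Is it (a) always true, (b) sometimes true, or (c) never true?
Holds at x = 0: LHS = (-0 + 1) mod 5 = 1 mod 5 = 1; 1 ≠ 0 — holds
Fails at x = 1: LHS = (-1 + 1) mod 5 = 0 mod 5 = 0; 0 ≠ 0 — FAILS
It is satisfied by some integers in the range but not all.

Answer: Sometimes true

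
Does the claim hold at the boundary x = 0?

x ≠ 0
x = 0: 0 ≠ 0 — FAILS

The relation fails at x = 0, so x = 0 is a counterexample.

Answer: No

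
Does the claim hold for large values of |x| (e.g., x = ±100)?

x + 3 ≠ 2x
x = 100: LHS = 100 + 3 = 103, RHS = 2·100 = 200; 103 ≠ 200 — holds
x = -100: LHS = (-100) + 3 = -97, RHS = 2·(-100) = -200; -97 ≠ -200 — holds

Answer: Yes, holds for both x = 100 and x = -100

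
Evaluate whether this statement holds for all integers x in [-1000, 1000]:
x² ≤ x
The claim fails at x = -1:
x = -1: LHS = (-1)² = 1; 1 ≤ -1 — FAILS

Because a single integer refutes it, the statement is false.

Answer: False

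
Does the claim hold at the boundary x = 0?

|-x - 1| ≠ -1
x = 0: LHS = |-0 - 1| = |-1| = 1; 1 ≠ -1 — holds

The relation is satisfied at x = 0.

Answer: Yes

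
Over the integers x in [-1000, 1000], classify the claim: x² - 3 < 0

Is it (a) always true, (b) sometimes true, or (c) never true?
Holds at x = 0: LHS = 0² - 3 = -3; -3 < 0 — holds
Fails at x = 2: LHS = 2² - 3 = 1; 1 < 0 — FAILS
It is satisfied by some integers in the range but not all.

Answer: Sometimes true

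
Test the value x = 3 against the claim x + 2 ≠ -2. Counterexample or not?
Substitute x = 3 into the relation:
x = 3: LHS = 3 + 2 = 5; 5 ≠ -2 — holds

The claim holds here, so x = 3 is not a counterexample. (A counterexample exists elsewhere, e.g. x = -4.)

Answer: No, x = 3 is not a counterexample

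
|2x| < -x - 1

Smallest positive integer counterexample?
Testing positive integers:
x = 1: LHS = |2·1| = |2| = 2, RHS = -1 - 1 = -2; 2 < -2 — FAILS  ← smallest positive counterexample

Answer: x = 1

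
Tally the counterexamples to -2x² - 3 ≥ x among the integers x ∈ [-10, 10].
Counterexamples in [-10, 10]: {-10, -9, -8, -7, -6, -5, -4, -3, -2, -1, 0, 1, 2, 3, 4, 5, 6, 7, 8, 9, 10}.

Counting them gives 21 values.

Answer: 21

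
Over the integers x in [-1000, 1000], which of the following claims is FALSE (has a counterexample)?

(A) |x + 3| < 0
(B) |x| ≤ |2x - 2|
(A) x = 0: LHS = |0 + 3| = |3| = 3; 3 < 0 — FAILS
(B) x = 1: LHS = |1| = 1, RHS = |2·1 - 2| = |0| = 0; 1 ≤ 0 — FAILS

Answer: Both A and B are false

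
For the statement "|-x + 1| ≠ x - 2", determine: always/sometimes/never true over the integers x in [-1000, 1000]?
Over all integers in [-1000, 1000], LHS − RHS is always positive; it is smallest at x = 1, where it equals 1:
x = 1: LHS = |-1 + 1| = |0| = 0, RHS = 1 - 2 = -1; 0 ≠ -1 — holds
At the ends of the range:
x = -1000: LHS = |-(-1000) + 1| = |1001| = 1001, RHS = (-1000) - 2 = -1002; 1001 ≠ -1002 — holds
x = 1000: LHS = |-1000 + 1| = |-999| = 999, RHS = 1000 - 2 = 998; 999 ≠ 998 — holds
Hence LHS − RHS is never 0, i.e. the two sides are never equal, so the relation holds for every integer in [-1000, 1000].

No counterexample exists.

Answer: Always true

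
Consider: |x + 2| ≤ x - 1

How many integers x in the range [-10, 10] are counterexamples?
Counterexamples in [-10, 10]: {-10, -9, -8, -7, -6, -5, -4, -3, -2, -1, 0, 1, 2, 3, 4, 5, 6, 7, 8, 9, 10}.

Counting them gives 21 values.

Answer: 21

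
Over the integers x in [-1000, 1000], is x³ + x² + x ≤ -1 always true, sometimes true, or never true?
Holds at x = -1: LHS = (-1)³ + (-1)² + (-1) = -1; -1 ≤ -1 — holds
Fails at x = 0: LHS = 0³ + 0² + 0 = 0; 0 ≤ -1 — FAILS
It is satisfied by some integers in the range but not all.

Answer: Sometimes true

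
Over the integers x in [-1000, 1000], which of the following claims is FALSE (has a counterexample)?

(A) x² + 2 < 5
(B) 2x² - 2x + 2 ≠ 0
(A) x = 2: LHS = 2² + 2 = 6; 6 < 5 — FAILS

(B) Over all integers in [-1000, 1000], LHS − RHS is always positive; it is smallest at x = 0, where it equals 2:
x = 0: LHS = 2·0² - 2·0 + 2 = 2; 2 ≠ 0 — holds
At the ends of the range:
x = -1000: LHS = 2·(-1000)² - 2·(-1000) + 2 = 2002002; 2002002 ≠ 0 — holds
x = 1000: LHS = 2·1000² - 2·1000 + 2 = 1998002; 1998002 ≠ 0 — holds
Hence LHS − RHS is never 0, i.e. the two sides are never equal, so the relation holds for every integer in [-1000, 1000].

Only (A) has a counterexample.

Answer: A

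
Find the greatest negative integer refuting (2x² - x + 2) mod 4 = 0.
Testing negative integers from -1 downward:
x = -1: LHS = (2·(-1)² - (-1) + 2) mod 4 = 5 mod 4 = 1; 1 = 0 — FAILS  ← closest negative counterexample to 0

Answer: x = -1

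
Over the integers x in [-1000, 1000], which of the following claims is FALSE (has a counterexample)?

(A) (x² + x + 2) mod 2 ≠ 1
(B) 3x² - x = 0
(A) For a polynomial with integer coefficients, its value mod 2 depends only on x mod 2, so it suffices to check one representative of each residue class, x = 0, 1:
x = 0: LHS = (0² + 0 + 2) mod 2 = 2 mod 2 = 0; 0 ≠ 1 — holds
x = 1: LHS = (1² + 1 + 2) mod 2 = 4 mod 2 = 0; 0 ≠ 1 — holds
The relation holds in every residue class, so the relation holds for every integer in [-1000, 1000].

(B) x = 1: LHS = 3·1² - 1 = 2; 2 = 0 — FAILS

Only (B) has a counterexample.

Answer: B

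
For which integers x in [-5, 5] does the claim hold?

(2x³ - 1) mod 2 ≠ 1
For a polynomial with integer coefficients, its value mod 2 depends only on x mod 2, so it suffices to check one representative of each residue class, x = 0, 1:
x = 0: LHS = (2·0³ - 1) mod 2 = (-1) mod 2 = 1; 1 ≠ 1 — FAILS
x = 1: LHS = (2·1³ - 1) mod 2 = 1 mod 2 = 1; 1 ≠ 1 — FAILS
The relation fails in every residue class, so the claimed relation (≠) fails for every integer in [-5, 5].

Answer: None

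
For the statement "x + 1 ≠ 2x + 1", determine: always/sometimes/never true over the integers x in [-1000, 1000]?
Holds at x = 1: LHS = 1 + 1 = 2, RHS = 2·1 + 1 = 3; 2 ≠ 3 — holds
Fails at x = 0: LHS = 0 + 1 = 1, RHS = 2·0 + 1 = 1; 1 ≠ 1 — FAILS
It is satisfied by some integers in the range but not all.

Answer: Sometimes true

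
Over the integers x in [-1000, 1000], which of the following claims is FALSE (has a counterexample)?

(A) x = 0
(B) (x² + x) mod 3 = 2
(A) x = 1: 1 = 0 — FAILS
(B) x = 0: LHS = (0² + 0) mod 3 = 0 mod 3 = 0; 0 = 2 — FAILS

Answer: Both A and B are false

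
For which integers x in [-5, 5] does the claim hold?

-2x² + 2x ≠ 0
Holds for: {-5, -4, -3, -2, -1, 2, 3, 4, 5}
Fails for: {0, 1}

Answer: {-5, -4, -3, -2, -1, 2, 3, 4, 5}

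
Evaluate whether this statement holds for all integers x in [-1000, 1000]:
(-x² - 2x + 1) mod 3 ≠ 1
The claim fails at x = 0:
x = 0: LHS = (-0² - 2·0 + 1) mod 3 = 1 mod 3 = 1; 1 ≠ 1 — FAILS

Because a single integer refutes it, the statement is false.

Answer: False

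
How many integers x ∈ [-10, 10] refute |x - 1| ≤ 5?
Counterexamples in [-10, 10]: {-10, -9, -8, -7, -6, -5, 7, 8, 9, 10}.

Counting them gives 10 values.

Answer: 10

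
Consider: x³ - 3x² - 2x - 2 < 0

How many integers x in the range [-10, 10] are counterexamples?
Counterexamples in [-10, 10]: {4, 5, 6, 7, 8, 9, 10}.

Counting them gives 7 values.

Answer: 7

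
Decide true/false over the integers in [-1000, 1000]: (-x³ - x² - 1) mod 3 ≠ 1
For a polynomial with integer coefficients, its value mod 3 depends only on x mod 3, so it suffices to check one representative of each residue class, x = 0, 1, 2:
x = 0: LHS = (-0³ - 0² - 1) mod 3 = (-1) mod 3 = 2; 2 ≠ 1 — holds
x = 1: LHS = (-1³ - 1² - 1) mod 3 = (-3) mod 3 = 0; 0 ≠ 1 — holds
x = 2: LHS = (-2³ - 2² - 1) mod 3 = (-13) mod 3 = 2; 2 ≠ 1 — holds
The relation holds in every residue class, so the relation holds for every integer in [-1000, 1000].

No counterexample exists.

Answer: True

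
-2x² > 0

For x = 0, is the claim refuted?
Substitute x = 0 into the relation:
x = 0: LHS = -2·0² = 0; 0 > 0 — FAILS

Since the claim fails at x = 0, this value is a counterexample.

Answer: Yes, x = 0 is a counterexample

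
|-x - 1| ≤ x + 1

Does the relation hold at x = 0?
x = 0: LHS = |-0 - 1| = |-1| = 1, RHS = 0 + 1 = 1; 1 ≤ 1 — holds

The relation is satisfied at x = 0.

Answer: Yes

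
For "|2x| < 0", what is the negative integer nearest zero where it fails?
Testing negative integers from -1 downward:
x = -1: LHS = |2·(-1)| = |-2| = 2; 2 < 0 — FAILS  ← closest negative counterexample to 0

Answer: x = -1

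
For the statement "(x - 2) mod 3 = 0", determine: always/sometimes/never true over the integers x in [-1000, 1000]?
Holds at x = -1: LHS = ((-1) - 2) mod 3 = (-3) mod 3 = 0; 0 = 0 — holds
Fails at x = 0: LHS = (0 - 2) mod 3 = (-2) mod 3 = 1; 1 = 0 — FAILS
It is satisfied by some integers in the range but not all.

Answer: Sometimes true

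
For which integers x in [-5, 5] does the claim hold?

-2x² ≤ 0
Over all integers in [-5, 5], LHS − RHS is largest at x = 0, where it equals 0:
x = 0: LHS = -2·0² = 0; 0 ≤ 0 — holds
At the ends of the range:
x = -5: LHS = -2·(-5)² = -50; -50 ≤ 0 — holds
x = 5: LHS = -2·5² = -50; -50 ≤ 0 — holds
Hence LHS − RHS is never positive, i.e. LHS ≤ RHS throughout, so the relation holds for every integer in [-5, 5].

Answer: All integers in [-5, 5]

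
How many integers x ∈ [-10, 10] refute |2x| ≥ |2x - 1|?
Counterexamples in [-10, 10]: {-10, -9, -8, -7, -6, -5, -4, -3, -2, -1, 0}.

Counting them gives 11 values.

Answer: 11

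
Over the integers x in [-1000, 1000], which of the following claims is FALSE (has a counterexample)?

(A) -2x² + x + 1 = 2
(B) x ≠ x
(A) x = 0: LHS = -2·0² + 0 + 1 = 1; 1 = 2 — FAILS
(B) x = 0: 0 ≠ 0 — FAILS

Answer: Both A and B are false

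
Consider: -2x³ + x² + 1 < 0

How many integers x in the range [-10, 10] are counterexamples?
Counterexamples in [-10, 10]: {-10, -9, -8, -7, -6, -5, -4, -3, -2, -1, 0, 1}.

Counting them gives 12 values.

Answer: 12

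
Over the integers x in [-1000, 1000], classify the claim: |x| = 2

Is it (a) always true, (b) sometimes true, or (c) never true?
Holds at x = 2: LHS = |2| = 2; 2 = 2 — holds
Fails at x = 0: LHS = |0| = 0; 0 = 2 — FAILS
It is satisfied by some integers in the range but not all.

Answer: Sometimes true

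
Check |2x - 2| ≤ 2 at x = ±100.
x = 100: LHS = |2·100 - 2| = |198| = 198; 198 ≤ 2 — FAILS
x = -100: LHS = |2·(-100) - 2| = |-202| = 202; 202 ≤ 2 — FAILS

Answer: No, fails for both x = 100 and x = -100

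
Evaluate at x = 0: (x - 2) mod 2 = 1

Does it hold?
x = 0: LHS = (0 - 2) mod 2 = (-2) mod 2 = 0; 0 = 1 — FAILS

The relation fails at x = 0, so x = 0 is a counterexample.

Answer: No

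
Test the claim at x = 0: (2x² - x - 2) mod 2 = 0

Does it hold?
x = 0: LHS = (2·0² - 0 - 2) mod 2 = (-2) mod 2 = 0; 0 = 0 — holds

The relation is satisfied at x = 0.

Answer: Yes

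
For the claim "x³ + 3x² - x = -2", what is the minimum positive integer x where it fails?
Testing positive integers:
x = 1: LHS = 1³ + 3·1² - 1 = 3; 3 = -2 — FAILS  ← smallest positive counterexample

Answer: x = 1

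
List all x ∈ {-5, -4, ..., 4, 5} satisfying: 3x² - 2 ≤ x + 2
Holds for: {-1, 0, 1}
Fails for: {-5, -4, -3, -2, 2, 3, 4, 5}

Answer: {-1, 0, 1}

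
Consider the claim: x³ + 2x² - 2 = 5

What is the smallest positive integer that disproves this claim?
Testing positive integers:
x = 1: LHS = 1³ + 2·1² - 2 = 1; 1 = 5 — FAILS  ← smallest positive counterexample

Answer: x = 1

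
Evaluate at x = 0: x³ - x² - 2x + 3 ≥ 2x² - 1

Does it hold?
x = 0: LHS = 0³ - 0² - 2·0 + 3 = 3, RHS = 2·0² - 1 = -1; 3 ≥ -1 — holds

The relation is satisfied at x = 0.

Answer: Yes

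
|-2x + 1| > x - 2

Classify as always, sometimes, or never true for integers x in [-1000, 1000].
Over all integers in [-1000, 1000], LHS − RHS is smallest at x = 1, where it equals 2:
x = 1: LHS = |-2·1 + 1| = |-1| = 1, RHS = 1 - 2 = -1; 1 > -1 — holds
At the ends of the range:
x = -1000: LHS = |-2·(-1000) + 1| = |2001| = 2001, RHS = (-1000) - 2 = -1002; 2001 > -1002 — holds
x = 1000: LHS = |-2·1000 + 1| = |-1999| = 1999, RHS = 1000 - 2 = 998; 1999 > 998 — holds
Hence LHS − RHS is never zero or negative, i.e. LHS > RHS throughout, so the relation holds for every integer in [-1000, 1000].

No counterexample exists.

Answer: Always true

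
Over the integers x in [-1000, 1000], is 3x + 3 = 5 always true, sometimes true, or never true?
Track d = LHS − RHS over the integers in [-1000, 1000]. Equality would need d = 0, but d changes sign only between consecutive integers, jumping over 0:
x = 0: LHS = 3·0 + 3 = 3; 3 = 5 — FAILS  (d = -2)
x = 1: LHS = 3·1 + 3 = 6; 6 = 5 — FAILS  (d = 1)
Away from these crossings d keeps a constant sign, and checking every integer in [-1000, 1000] confirms d ≠ 0 throughout. Hence the two sides are never equal, so the claimed relation (=) fails for every integer in [-1000, 1000].

No integer in the range satisfies it.

Answer: Never true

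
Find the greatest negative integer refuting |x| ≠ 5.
Testing negative integers from -1 downward:
x = -1: LHS = |-1| = 1; 1 ≠ 5 — holds
x = -2: LHS = |-2| = 2; 2 ≠ 5 — holds
x = -3: LHS = |-3| = 3; 3 ≠ 5 — holds
x = -4: LHS = |-4| = 4; 4 ≠ 5 — holds
x = -5: LHS = |-5| = 5; 5 ≠ 5 — FAILS  ← closest negative counterexample to 0

Answer: x = -5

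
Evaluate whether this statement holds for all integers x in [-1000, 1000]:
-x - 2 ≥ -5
The claim fails at x = 4:
x = 4: LHS = -4 - 2 = -6; -6 ≥ -5 — FAILS

Because a single integer refutes it, the statement is false.

Answer: False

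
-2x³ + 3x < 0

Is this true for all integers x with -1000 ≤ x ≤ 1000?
The claim fails at x = 0:
x = 0: LHS = -2·0³ + 3·0 = 0; 0 < 0 — FAILS

Because a single integer refutes it, the statement is false.

Answer: False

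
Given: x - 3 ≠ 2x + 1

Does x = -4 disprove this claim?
Substitute x = -4 into the relation:
x = -4: LHS = (-4) - 3 = -7, RHS = 2·(-4) + 1 = -7; -7 ≠ -7 — FAILS

Since the claim fails at x = -4, this value is a counterexample.

Answer: Yes, x = -4 is a counterexample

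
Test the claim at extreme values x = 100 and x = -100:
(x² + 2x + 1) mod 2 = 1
x = 100: LHS = (100² + 2·100 + 1) mod 2 = 10201 mod 2 = 1; 1 = 1 — holds
x = -100: LHS = ((-100)² + 2·(-100) + 1) mod 2 = 9801 mod 2 = 1; 1 = 1 — holds

Answer: Yes, holds for both x = 100 and x = -100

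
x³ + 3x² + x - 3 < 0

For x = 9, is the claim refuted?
Substitute x = 9 into the relation:
x = 9: LHS = 9³ + 3·9² + 9 - 3 = 978; 978 < 0 — FAILS

Since the claim fails at x = 9, this value is a counterexample.

Answer: Yes, x = 9 is a counterexample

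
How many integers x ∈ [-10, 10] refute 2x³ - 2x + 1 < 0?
Counterexamples in [-10, 10]: {-1, 0, 1, 2, 3, 4, 5, 6, 7, 8, 9, 10}.

Counting them gives 12 values.

Answer: 12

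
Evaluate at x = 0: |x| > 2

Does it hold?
x = 0: LHS = |0| = 0; 0 > 2 — FAILS

The relation fails at x = 0, so x = 0 is a counterexample.

Answer: No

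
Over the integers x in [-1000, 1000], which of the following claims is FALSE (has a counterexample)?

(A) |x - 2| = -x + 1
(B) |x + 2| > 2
(A) x = 0: LHS = |0 - 2| = |-2| = 2, RHS = -0 + 1 = 1; 2 = 1 — FAILS
(B) x = 0: LHS = |0 + 2| = |2| = 2; 2 > 2 — FAILS

Answer: Both A and B are false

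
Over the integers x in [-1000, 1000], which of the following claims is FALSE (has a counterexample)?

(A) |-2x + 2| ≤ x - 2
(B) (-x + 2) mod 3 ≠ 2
(A) x = 0: LHS = |-2·0 + 2| = |2| = 2, RHS = 0 - 2 = -2; 2 ≤ -2 — FAILS
(B) x = 0: LHS = (-0 + 2) mod 3 = 2 mod 3 = 2; 2 ≠ 2 — FAILS

Answer: Both A and B are false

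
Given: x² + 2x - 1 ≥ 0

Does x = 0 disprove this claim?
Substitute x = 0 into the relation:
x = 0: LHS = 0² + 2·0 - 1 = -1; -1 ≥ 0 — FAILS

Since the claim fails at x = 0, this value is a counterexample.

Answer: Yes, x = 0 is a counterexample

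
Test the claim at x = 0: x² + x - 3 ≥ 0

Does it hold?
x = 0: LHS = 0² + 0 - 3 = -3; -3 ≥ 0 — FAILS

The relation fails at x = 0, so x = 0 is a counterexample.

Answer: No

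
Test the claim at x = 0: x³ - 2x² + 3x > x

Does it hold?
x = 0: LHS = 0³ - 2·0² + 3·0 = 0; 0 > 0 — FAILS

The relation fails at x = 0, so x = 0 is a counterexample.

Answer: No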